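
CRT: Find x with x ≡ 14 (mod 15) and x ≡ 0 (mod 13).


m₁ = 15, m₂ = 13, gcd = 1, so CRT applies. M = m₁·m₂ = 195
Let M₁ = M/m₁ = 13, M₂ = M/m₂ = 15
Find y₁ ≡ M₁⁻¹ (mod m₁): 13⁻¹ ≡ 7 (mod 15)
Find y₂ ≡ M₂⁻¹ (mod m₂): 15⁻¹ ≡ 7 (mod 13)
x = a₁·M₁·y₁ + a₂·M₂·y₂ = 14·13·7 + 0·15·7 = 1274
Reduce mod 195: x ≡ 104
Check: 104 mod 15 = 14 ✓, 104 mod 13 = 0 ✓

x ≡ 104 (mod 195)


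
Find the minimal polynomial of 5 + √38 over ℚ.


Let α = 5 + √38. Then α - 5 = √38, so (α - 5)² = 38, giving α² - 10α - 13 = 0. Degree 2 and α ∉ ℚ, so this is the minimal polynomial.

Minimal polynomial: x² - 10x - 13


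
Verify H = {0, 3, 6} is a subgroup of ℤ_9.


Subgroup test for H = {0, 3, 6} in (ℤ_9, +):
(1) 0 ∈ H? Yes
(2) Closure: for all a,b ∈ H, (a+b) mod 9 ∈ H? Yes
(3) Inverses: for all a ∈ H, -a mod 9 ∈ H? Yes

Yes, H is a subgroup of ℤ_9


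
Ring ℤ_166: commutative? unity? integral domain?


ℤ_166 is a commutative ring with unity 1; 166 = 2×83 is composite, so 2·83 ≡ 0 gives zero divisors (not an integral domain)
Commutative: Yes
Integral domain: No
Has unity: Yes

ℤ_166: Commutative=Yes, Unity=Yes


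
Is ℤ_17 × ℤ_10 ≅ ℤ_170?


Comparing ℤ_17 × ℤ_10 and ℤ_170:
gcd(17,10) = 1, so ℤ_17 × ℤ_10 ≅ ℤ_170 (CRT)

Yes, ℤ_17 × ℤ_10 ≅ ℤ_170


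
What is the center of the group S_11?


Z(G) = {g ∈ G | gx = xg for all x ∈ G}
S_n is non-abelian for n ≥ 3; Z(S_11) is trivial

Z(S_11) = {e}


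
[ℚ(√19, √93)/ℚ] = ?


[ℚ(√19,√93):ℚ] = [ℚ(√19,√93):ℚ(√19)]·[ℚ(√19):ℚ] = 2·2 = 4

[ℚ(√19, √93)/ℚ] = 4


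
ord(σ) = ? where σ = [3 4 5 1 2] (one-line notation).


Cycle decomposition: (1 3 5 2 4)
Cycle lengths: 5
Order = lcm(5) = 5

ord(σ) = 5


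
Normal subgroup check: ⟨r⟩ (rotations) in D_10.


H = ⟨r⟩ (rotations) in D_10
The rotation subgroup ⟨r⟩ has index 2 in D_10, so it is normal

Yes, normal subgroup


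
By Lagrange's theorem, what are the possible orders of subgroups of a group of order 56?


Lagrange's theorem: |H| divides |G|
|G| = 56
Divisors of 56: 1, 2, 4, 7, 8, 14, 28, 56

Possible subgroup orders: {1, 2, 4, 7, 8, 14, 28, 56}


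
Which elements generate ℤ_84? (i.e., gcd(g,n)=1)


g generates ℤ_n iff gcd(g,n) = 1
Prime factors of 84: 2, 3, 7
Generators are g ∈ {1,...,83} not divisible by any of these primes.
Generators: {1, 5, 11, 13, 17, 19, 23, 25, 29, 31, 37, 41, 43, 47, 53, 55, 59, 61, 65, 67, 71, 73, 79, 83}
Number of generators = φ(84) = 24

Generators of ℤ_84 = {1, 5, 11, 13, 17, 19, 23, 25, 29, 31, 37, 41, 43, 47, 53, 55, 59, 61, 65, 67, 71, 73, 79, 83}


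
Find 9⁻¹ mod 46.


Use the extended Euclidean algorithm to write 1 = 9·s + 46·t; then s mod 46 is the inverse.
Euclidean algorithm:
  9 = 0·46 + 9
  46 = 5·9 + 1
  9 = 9·1 + 0
gcd(9,46) = 1
Back-substitution gives: 9·(-5) + 46·(1) = 1
So 9⁻¹ ≡ -5 ≡ 41 (mod 46)
Check: 9 × 41 = 369 ≡ 1 (mod 46) ✓

9⁻¹ ≡ 41 (mod 46)


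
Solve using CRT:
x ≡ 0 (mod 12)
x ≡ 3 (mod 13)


m₁ = 12, m₂ = 13, gcd = 1, so CRT applies. M = m₁·m₂ = 156
Let M₁ = M/m₁ = 13, M₂ = M/m₂ = 12
Find y₁ ≡ M₁⁻¹ (mod m₁): 13⁻¹ ≡ 1 (mod 12)
Find y₂ ≡ M₂⁻¹ (mod m₂): 12⁻¹ ≡ 12 (mod 13)
x = a₁·M₁·y₁ + a₂·M₂·y₂ = 0·13·1 + 3·12·12 = 432
Reduce mod 156: x ≡ 120
Check: 120 mod 12 = 0 ✓, 120 mod 13 = 3 ✓

x ≡ 120 (mod 156)


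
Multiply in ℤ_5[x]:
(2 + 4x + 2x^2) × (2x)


Expand and collect like terms; reduce coefficients mod 5:
x^0: 2·0 = 0 ≡ 0 (mod 5)
x^1: 2·2 + 4·0 = 4 ≡ 4 (mod 5)
x^2: 4·2 + 2·0 = 8 ≡ 3 (mod 5)
x^3: 2·2 = 4 ≡ 4 (mod 5)
Result: 4x + 3x^2 + 4x^3

f · g = 4x + 3x^2 + 4x^3


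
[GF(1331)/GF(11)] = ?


GF(1331) = GF(11^3), so the extension degree is 3

[GF(1331)/GF(11)] = 3


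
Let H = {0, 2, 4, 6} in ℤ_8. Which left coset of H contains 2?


2 + H = {2 + h (mod 8) : h ∈ H}
2+0=2, 2+2=4, 2+4=6, 2+6=0
2 + H = {0, 2, 4, 6} = 0 + H

2 + H = {0, 2, 4, 6}


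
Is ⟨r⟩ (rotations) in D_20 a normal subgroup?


H = ⟨r⟩ (rotations) in D_20
The rotation subgroup ⟨r⟩ has index 2 in D_20, so it is normal

Yes, normal subgroup


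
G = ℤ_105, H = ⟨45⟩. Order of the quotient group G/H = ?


|⟨45⟩| = n / gcd(45, 105) = 105 / 15 = 7
H is normal (ℤ_105 is abelian).
|G/H| = |G| / |H| = 105 / 7 = 15

|G/H| = 15


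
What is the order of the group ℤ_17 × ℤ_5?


|A × B| = |A| · |B|
|ℤ_17 × ℤ_5| = 17 × 5 = 85

|ℤ_17 × ℤ_5| = 85


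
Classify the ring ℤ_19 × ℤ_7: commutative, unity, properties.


Direct product ring; commutative with unity (1,1); but (1,0)·(0,1) = (0,0) gives zero divisors, so not an integral domain
Commutative: Yes
Integral domain: No
Has unity: Yes

ℤ_19 × ℤ_7: Commutative=Yes, Unity=Yes


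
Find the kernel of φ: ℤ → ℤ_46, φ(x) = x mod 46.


Kernel = preimage of identity
ker(φ) = {x ∈ ℤ : x ≡ 0 (mod 46)} = 46ℤ = {0, ±46, ±92, ...}

ker(φ) = 46ℤ


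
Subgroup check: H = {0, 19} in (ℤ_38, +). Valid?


Subgroup test for H = {0, 19} in (ℤ_38, +):
(1) 0 ∈ H? Yes
(2) Closure: for all a,b ∈ H, (a+b) mod 38 ∈ H? Yes
(3) Inverses: for all a ∈ H, -a mod 38 ∈ H? Yes

Yes, H is a subgroup of ℤ_38


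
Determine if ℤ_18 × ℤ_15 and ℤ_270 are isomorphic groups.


Comparing ℤ_18 × ℤ_15 and ℤ_270:
gcd(18,15) = 3 ≠ 1. Max element order in ℤ_18×ℤ_15 is lcm(18,15) = 90 < 270, so it has no element of order 270

No, ℤ_18 × ℤ_15 ≇ ℤ_270


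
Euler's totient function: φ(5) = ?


φ(n) = count of k ∈ {1,...,n} with gcd(k,n)=1
Coprimes to 5: {1, 2, 3, 4}
Count: 4

φ(5) = 4


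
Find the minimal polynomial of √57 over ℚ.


√57 satisfies x² - 57 = 0, irreducible over ℚ since 57 is squarefree

Minimal polynomial: x² - 57


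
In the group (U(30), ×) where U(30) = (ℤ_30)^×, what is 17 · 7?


Operation: multiplication mod 30
17 · 7 = (a × b) mod 30 with a = 17, b = 7

17 · 7 = 29


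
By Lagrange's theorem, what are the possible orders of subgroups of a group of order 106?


Lagrange's theorem: |H| divides |G|
|G| = 106
Divisors of 106: 1, 2, 53, 106

Possible subgroup orders: {1, 2, 53, 106}


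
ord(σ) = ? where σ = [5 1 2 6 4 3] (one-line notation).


Cycle decomposition: (1 5 4 6 3 2)
Cycle lengths: 6
Order = lcm(6) = 6

ord(σ) = 6


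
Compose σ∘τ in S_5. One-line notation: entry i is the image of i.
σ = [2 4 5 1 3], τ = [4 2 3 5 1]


σ∘τ: apply τ first, then σ
1 →τ 4 →σ 1
2 →τ 2 →σ 4
3 →τ 3 →σ 5
4 →τ 5 →σ 3
5 →τ 1 →σ 2

σ∘τ = [1 4 5 3 2]


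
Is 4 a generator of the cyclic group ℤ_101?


g generates ℤ_n iff gcd(g, n) = 1
gcd(4, 101) = 1
Since gcd = 1, 4 is a generator.

Yes, 4 generates ℤ_101


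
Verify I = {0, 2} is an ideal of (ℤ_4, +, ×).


Check ideal conditions for I = {0, 2} in ℤ_4:
(1) I is an additive subgroup? Yes
(2) For r ∈ ℤ_4 and a ∈ I: r·a ∈ I? Yes

Yes, I is an ideal of ℤ_4


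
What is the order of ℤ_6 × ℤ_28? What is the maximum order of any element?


|ℤ_6 × ℤ_28| = 6 × 28 = 168
Max element order = lcm(6,28) = 84
Cyclic? No (gcd=2)

|ℤ_6×ℤ_28| = 168, max element order = 84


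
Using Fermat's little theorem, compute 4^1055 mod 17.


Fermat's little theorem: if p is prime and gcd(a,p)=1, then a^(p-1) ≡ 1 (mod p)
p = 17 is prime, gcd(4,17) = 1
Reduce exponent: 1055 mod 16 = 15
So 4^1055 ≡ 4^15 (mod 17)
4^15 mod 17 = 13

4^1055 ≡ 13 (mod 17)


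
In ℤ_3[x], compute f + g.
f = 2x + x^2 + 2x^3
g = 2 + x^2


Add coefficients mod 3:
x^0: 0 + 2 = 2 (mod 3)
x^1: 2 + 0 = 2 (mod 3)
x^2: 1 + 1 = 2 (mod 3)
x^3: 2 + 0 = 2 (mod 3)
Result: 2 + 2x + 2x^2 + 2x^3

f + g = 2 + 2x + 2x^2 + 2x^3


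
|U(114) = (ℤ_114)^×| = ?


U(n) is the group of units mod n; |U(n)| = φ(n)
|U(114)| = φ(114) = 36

|U(114) = (ℤ_114)^×| = 36


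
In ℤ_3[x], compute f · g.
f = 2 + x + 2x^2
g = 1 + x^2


Expand and collect like terms; reduce coefficients mod 3:
x^0: 2·1 = 2 ≡ 2 (mod 3)
x^1: 2·0 + 1·1 = 1 ≡ 1 (mod 3)
x^2: 2·1 + 1·0 + 2·1 = 4 ≡ 1 (mod 3)
x^3: 1·1 + 2·0 = 1 ≡ 1 (mod 3)
x^4: 2·1 = 2 ≡ 2 (mod 3)
Result: 2 + x + x^2 + x^3 + 2x^4

f · g = 2 + x + x^2 + x^3 + 2x^4


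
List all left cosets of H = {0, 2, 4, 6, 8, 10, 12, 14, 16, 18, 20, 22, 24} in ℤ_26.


H = {0, 2, 4, 6, 8, 10, 12, 14, 16, 18, 20, 22, 24}, |H| = 13
Number of cosets = |G|/|H| = 26/13 = 2
0 + H = {0, 2, 4, 6, 8, 10, 12, 14, 16, 18, 20, 22, 24}
1 + H = {1, 3, 5, 7, 9, 11, 13, 15, 17, 19, 21, 23, 25}

Cosets: 0+H={0,2,4,6,8,10,12,14,16,18,20,22,24}; 1+H={1,3,5,7,9,11,13,15,17,19,21,23,25}


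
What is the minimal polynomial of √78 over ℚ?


√78 satisfies x² - 78 = 0, irreducible over ℚ since 78 is squarefree

Minimal polynomial: x² - 78


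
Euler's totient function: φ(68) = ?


Factor n: 68 = 2^2 × 17
φ(n) = n · ∏(1 - 1/p) over distinct primes p | n
φ(68) = 68 · (1 - 1/2) · (1 - 1/17) = 32

φ(68) = 32


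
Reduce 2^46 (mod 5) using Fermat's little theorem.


Fermat's little theorem: if p is prime and gcd(a,p)=1, then a^(p-1) ≡ 1 (mod p)
p = 5 is prime, gcd(2,5) = 1
Reduce exponent: 46 mod 4 = 2
So 2^46 ≡ 2^2 (mod 5)
2^2 mod 5 = 4

2^46 ≡ 4 (mod 5)


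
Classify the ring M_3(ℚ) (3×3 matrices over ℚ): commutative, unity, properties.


Matrix multiplication is non-commutative for n ≥ 2; the identity matrix I is the unity; singular matrices give zero divisors, so not an integral domain
Commutative: No
Integral domain: No
Has unity: Yes

M_3(ℚ) (3×3 matrices over ℚ): Commutative=No, Unity=Yes


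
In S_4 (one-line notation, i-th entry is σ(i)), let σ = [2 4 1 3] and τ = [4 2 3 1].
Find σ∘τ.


σ∘τ: apply τ first, then σ
1 →τ 4 →σ 3
2 →τ 2 →σ 4
3 →τ 3 →σ 1
4 →τ 1 →σ 2

σ∘τ = [3 4 1 2]


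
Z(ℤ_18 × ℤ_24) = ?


Z(G) = {g ∈ G | gx = xg for all x ∈ G}
Direct product of abelian groups is abelian, so Z(G) = G

Z(ℤ_18 × ℤ_24) = ℤ_18 × ℤ_24


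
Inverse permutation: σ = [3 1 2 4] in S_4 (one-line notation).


To find σ⁻¹, swap domain and range:
σ(1) = 3 → σ⁻¹(3) = 1
σ(2) = 1 → σ⁻¹(1) = 2
σ(3) = 2 → σ⁻¹(2) = 3
σ(4) = 4 → σ⁻¹(4) = 4

σ⁻¹ = [2 3 1 4]


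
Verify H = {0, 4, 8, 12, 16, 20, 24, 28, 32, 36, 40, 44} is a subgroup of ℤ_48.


Subgroup test for H = {0, 4, 8, 12, 16, 20, 24, 28, 32, 36, 40, 44} in (ℤ_48, +):
(1) 0 ∈ H? Yes
(2) Closure: for all a,b ∈ H, (a+b) mod 48 ∈ H? Yes
(3) Inverses: for all a ∈ H, -a mod 48 ∈ H? Yes

Yes, H is a subgroup of ℤ_48


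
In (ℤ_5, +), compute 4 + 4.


Operation: addition mod 5
4 + 4 = (a + b) mod 5 with a = 4, b = 4

4 + 4 = 3


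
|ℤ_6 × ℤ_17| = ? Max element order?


|ℤ_6 × ℤ_17| = 6 × 17 = 102
Max element order = lcm(6,17) = 102
Cyclic? Yes (gcd=1)

|ℤ_6×ℤ_17| = 102, max element order = 102


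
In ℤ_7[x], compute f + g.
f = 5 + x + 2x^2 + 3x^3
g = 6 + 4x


Add coefficients mod 7:
x^0: 5 + 6 = 4 (mod 7)
x^1: 1 + 4 = 5 (mod 7)
x^2: 2 + 0 = 2 (mod 7)
x^3: 3 + 0 = 3 (mod 7)
Result: 4 + 5x + 2x^2 + 3x^3

f + g = 4 + 5x + 2x^2 + 3x^3


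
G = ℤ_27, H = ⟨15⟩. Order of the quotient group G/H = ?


|⟨15⟩| = n / gcd(15, 27) = 27 / 3 = 9
H is normal (ℤ_27 is abelian).
|G/H| = |G| / |H| = 27 / 9 = 3

|G/H| = 3


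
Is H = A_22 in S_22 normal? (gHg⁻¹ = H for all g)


H = A_22 in S_22
A_22 has index 2 in S_22, and every subgroup of index 2 is normal

Yes, normal subgroup


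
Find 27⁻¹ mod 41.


Use the extended Euclidean algorithm to write 1 = 27·s + 41·t; then s mod 41 is the inverse.
Euclidean algorithm:
  27 = 0·41 + 27
  41 = 1·27 + 14
  27 = 1·14 + 13
  14 = 1·13 + 1
  13 = 13·1 + 0
gcd(27,41) = 1
Back-substitution gives: 27·(-3) + 41·(2) = 1
So 27⁻¹ ≡ -3 ≡ 38 (mod 41)
Check: 27 × 38 = 1026 ≡ 1 (mod 41) ✓

27⁻¹ ≡ 38 (mod 41)


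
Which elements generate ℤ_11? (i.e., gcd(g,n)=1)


g generates ℤ_n iff gcd(g,n) = 1
Checking each g ∈ {1,...,10}:
gcd(1,11) = 1
gcd(2,11) = 1
gcd(3,11) = 1
gcd(4,11) = 1
gcd(5,11) = 1
gcd(6,11) = 1
gcd(7,11) = 1
gcd(8,11) = 1
gcd(9,11) = 1
gcd(10,11) = 1
Generators: {1, 2, 3, 4, 5, 6, 7, 8, 9, 10}
Number of generators = φ(11) = 10

Generators of ℤ_11 = {1, 2, 3, 4, 5, 6, 7, 8, 9, 10}


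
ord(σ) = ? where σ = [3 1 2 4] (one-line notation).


Cycle decomposition: (1 3 2)
Cycle lengths: 3
Order = lcm(3) = 3

ord(σ) = 3


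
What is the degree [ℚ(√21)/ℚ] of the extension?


√21 has minimal polynomial x² - 21 (irreducible over ℚ since 21 is squarefree)

[ℚ(√21)/ℚ] = 2


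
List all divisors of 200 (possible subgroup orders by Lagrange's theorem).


Lagrange's theorem: |H| divides |G|
|G| = 200
Divisors of 200: 1, 2, 4, 5, 8, 10, 20, 25, 40, 50, 100, 200

Possible subgroup orders: {1, 2, 4, 5, 8, 10, 20, 25, 40, 50, 100, 200}


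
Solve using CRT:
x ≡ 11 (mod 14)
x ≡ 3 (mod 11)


m₁ = 14, m₂ = 11, gcd = 1, so CRT applies. M = m₁·m₂ = 154
Let M₁ = M/m₁ = 11, M₂ = M/m₂ = 14
Find y₁ ≡ M₁⁻¹ (mod m₁): 11⁻¹ ≡ 9 (mod 14)
Find y₂ ≡ M₂⁻¹ (mod m₂): 14⁻¹ ≡ 4 (mod 11)
x = a₁·M₁·y₁ + a₂·M₂·y₂ = 11·11·9 + 3·14·4 = 1257
Reduce mod 154: x ≡ 25
Check: 25 mod 14 = 11 ✓, 25 mod 11 = 3 ✓

x ≡ 25 (mod 154)


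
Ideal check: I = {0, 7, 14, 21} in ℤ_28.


Check ideal conditions for I = {0, 7, 14, 21} in ℤ_28:
(1) I is an additive subgroup? Yes
(2) For r ∈ ℤ_28 and a ∈ I: r·a ∈ I? Yes

Yes, I is an ideal of ℤ_28


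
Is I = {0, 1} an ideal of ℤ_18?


Check ideal conditions for I = {0, 1} in ℤ_18:
(1) I is an additive subgroup? No
(2) For r ∈ ℤ_18 and a ∈ I: r·a ∈ I? No  [counterexample: r=2, a=1, r·a mod 18 = 2 ∉ I]

No, I is not an ideal of ℤ_18


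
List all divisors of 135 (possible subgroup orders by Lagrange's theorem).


Lagrange's theorem: |H| divides |G|
|G| = 135
Divisors of 135: 1, 3, 5, 9, 15, 27, 45, 135

Possible subgroup orders: {1, 3, 5, 9, 15, 27, 45, 135}


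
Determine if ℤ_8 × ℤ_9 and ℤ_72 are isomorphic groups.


Comparing ℤ_8 × ℤ_9 and ℤ_72:
gcd(8,9) = 1, so ℤ_8 × ℤ_9 ≅ ℤ_72 (CRT)

Yes, ℤ_8 × ℤ_9 ≅ ℤ_72


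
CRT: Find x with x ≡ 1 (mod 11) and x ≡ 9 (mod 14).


m₁ = 11, m₂ = 14, gcd = 1, so CRT applies. M = m₁·m₂ = 154
Let M₁ = M/m₁ = 14, M₂ = M/m₂ = 11
Find y₁ ≡ M₁⁻¹ (mod m₁): 14⁻¹ ≡ 4 (mod 11)
Find y₂ ≡ M₂⁻¹ (mod m₂): 11⁻¹ ≡ 9 (mod 14)
x = a₁·M₁·y₁ + a₂·M₂·y₂ = 1·14·4 + 9·11·9 = 947
Reduce mod 154: x ≡ 23
Check: 23 mod 11 = 1 ✓, 23 mod 14 = 9 ✓

x ≡ 23 (mod 154)


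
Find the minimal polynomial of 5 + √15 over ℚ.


Let α = 5 + √15. Then α - 5 = √15, so (α - 5)² = 15, giving α² - 10α + 10 = 0. Degree 2 and α ∉ ℚ, so this is the minimal polynomial.

Minimal polynomial: x² - 10x + 10


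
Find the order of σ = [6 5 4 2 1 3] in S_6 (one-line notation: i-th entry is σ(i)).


Cycle decomposition: (1 6 3 4 2 5)
Cycle lengths: 6
Order = lcm(6) = 6

ord(σ) = 6


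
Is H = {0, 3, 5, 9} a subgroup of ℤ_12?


Subgroup test for H = {0, 3, 5, 9} in (ℤ_12, +):
(1) 0 ∈ H? Yes
(2) Closure: for all a,b ∈ H, (a+b) mod 12 ∈ H? No  [counterexample: 3 + 3 = 6 ∉ H]
(3) Inverses: for all a ∈ H, -a mod 12 ∈ H? No

No, H is not a subgroup of ℤ_12


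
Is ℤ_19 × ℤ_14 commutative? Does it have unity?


Direct product ring; commutative with unity (1,1); but (1,0)·(0,1) = (0,0) gives zero divisors, so not an integral domain
Commutative: Yes
Integral domain: No
Has unity: Yes

ℤ_19 × ℤ_14: Commutative=Yes, Unity=Yes


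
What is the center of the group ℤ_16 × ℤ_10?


Z(G) = {g ∈ G | gx = xg for all x ∈ G}
Direct product of abelian groups is abelian, so Z(G) = G

Z(ℤ_16 × ℤ_10) = ℤ_16 × ℤ_10


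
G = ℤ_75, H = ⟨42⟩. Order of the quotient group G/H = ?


|⟨42⟩| = n / gcd(42, 75) = 75 / 3 = 25
H is normal (ℤ_75 is abelian).
|G/H| = |G| / |H| = 75 / 25 = 3

|G/H| = 3


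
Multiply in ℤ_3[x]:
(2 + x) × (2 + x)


Expand and collect like terms; reduce coefficients mod 3:
x^0: 2·2 = 4 ≡ 1 (mod 3)
x^1: 2·1 + 1·2 = 4 ≡ 1 (mod 3)
x^2: 1·1 = 1 ≡ 1 (mod 3)
Result: 1 + x + x^2

f · g = 1 + x + x^2


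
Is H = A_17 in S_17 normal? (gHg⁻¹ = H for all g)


H = A_17 in S_17
A_17 has index 2 in S_17, and every subgroup of index 2 is normal

Yes, normal subgroup


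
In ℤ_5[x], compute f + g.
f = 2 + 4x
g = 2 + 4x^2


Add coefficients mod 5:
x^0: 2 + 2 = 4 (mod 5)
x^1: 4 + 0 = 4 (mod 5)
x^2: 0 + 4 = 4 (mod 5)
Result: 4 + 4x + 4x^2

f + g = 4 + 4x + 4x^2


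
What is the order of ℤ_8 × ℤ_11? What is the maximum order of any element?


|ℤ_8 × ℤ_11| = 8 × 11 = 88
Max element order = lcm(8,11) = 88
Cyclic? Yes (gcd=1)

|ℤ_8×ℤ_11| = 88, max element order = 88


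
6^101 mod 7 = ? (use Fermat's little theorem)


Fermat's little theorem: if p is prime and gcd(a,p)=1, then a^(p-1) ≡ 1 (mod p)
p = 7 is prime, gcd(6,7) = 1
Reduce exponent: 101 mod 6 = 5
So 6^101 ≡ 6^5 (mod 7)
6^5 mod 7 = 6

6^101 ≡ 6 (mod 7)


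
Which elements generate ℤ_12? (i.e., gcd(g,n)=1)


g generates ℤ_n iff gcd(g,n) = 1
Checking each g ∈ {1,...,11}:
gcd(1,12) = 1
gcd(2,12) = 2
gcd(3,12) = 3
gcd(4,12) = 4
gcd(5,12) = 1
gcd(6,12) = 6
gcd(7,12) = 1
gcd(8,12) = 4
gcd(9,12) = 3
gcd(10,12) = 2
gcd(11,12) = 1
Generators: {1, 5, 7, 11}
Number of generators = φ(12) = 4

Generators of ℤ_12 = {1, 5, 7, 11}


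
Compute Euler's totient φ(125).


Factor n: 125 = 5^3
φ(n) = n · ∏(1 - 1/p) over distinct primes p | n
φ(125) = 125 · (1 - 1/5) = 100

φ(125) = 100


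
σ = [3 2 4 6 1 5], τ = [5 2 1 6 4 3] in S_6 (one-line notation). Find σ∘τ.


σ∘τ: apply τ first, then σ
1 →τ 5 →σ 1
2 →τ 2 →σ 2
3 →τ 1 →σ 3
4 →τ 6 →σ 5
5 →τ 4 →σ 6
6 →τ 3 →σ 4

σ∘τ = [1 2 3 5 6 4]


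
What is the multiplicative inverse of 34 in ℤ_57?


Use the extended Euclidean algorithm to write 1 = 34·s + 57·t; then s mod 57 is the inverse.
Euclidean algorithm:
  34 = 0·57 + 34
  57 = 1·34 + 23
  34 = 1·23 + 11
  23 = 2·11 + 1
  11 = 11·1 + 0
gcd(34,57) = 1
Back-substitution gives: 34·(-5) + 57·(3) = 1
So 34⁻¹ ≡ -5 ≡ 52 (mod 57)
Check: 34 × 52 = 1768 ≡ 1 (mod 57) ✓

34⁻¹ ≡ 52 (mod 57)


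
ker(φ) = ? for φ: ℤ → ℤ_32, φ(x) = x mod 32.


Kernel = preimage of identity
ker(φ) = {x ∈ ℤ : x ≡ 0 (mod 32)} = 32ℤ = {0, ±32, ±64, ...}

ker(φ) = 32ℤ


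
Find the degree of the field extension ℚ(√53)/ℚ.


√53 has minimal polynomial x² - 53 (irreducible over ℚ since 53 is squarefree)

[ℚ(√53)/ℚ] = 2


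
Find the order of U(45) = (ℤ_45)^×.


U(n) is the group of units mod n; |U(n)| = φ(n)
|U(45)| = φ(45) = 24

|U(45) = (ℤ_45)^×| = 24


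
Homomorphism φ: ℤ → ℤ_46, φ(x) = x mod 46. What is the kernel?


Kernel = preimage of identity
ker(φ) = {x ∈ ℤ : x ≡ 0 (mod 46)} = 46ℤ = {0, ±46, ±92, ...}

ker(φ) = 46ℤ


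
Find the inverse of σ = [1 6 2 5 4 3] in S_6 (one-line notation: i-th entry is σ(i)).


To find σ⁻¹, swap domain and range:
σ(1) = 1 → σ⁻¹(1) = 1
σ(2) = 6 → σ⁻¹(6) = 2
σ(3) = 2 → σ⁻¹(2) = 3
σ(4) = 5 → σ⁻¹(5) = 4
σ(5) = 4 → σ⁻¹(4) = 5
σ(6) = 3 → σ⁻¹(3) = 6

σ⁻¹ = [1 3 6 5 4 2]


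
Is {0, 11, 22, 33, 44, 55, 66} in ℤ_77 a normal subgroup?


H = {0, 11, 22, 33, 44, 55, 66} in ℤ_77
ℤ_77 is abelian; every subgroup of an abelian group is normal

Yes, normal subgroup


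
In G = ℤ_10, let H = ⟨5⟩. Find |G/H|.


|⟨5⟩| = n / gcd(5, 10) = 10 / 5 = 2
H is normal (ℤ_10 is abelian).
|G/H| = |G| / |H| = 10 / 2 = 5

|G/H| = 5


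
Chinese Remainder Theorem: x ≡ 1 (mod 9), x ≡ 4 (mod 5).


m₁ = 9, m₂ = 5, gcd = 1, so CRT applies. M = m₁·m₂ = 45
Let M₁ = M/m₁ = 5, M₂ = M/m₂ = 9
Find y₁ ≡ M₁⁻¹ (mod m₁): 5⁻¹ ≡ 2 (mod 9)
Find y₂ ≡ M₂⁻¹ (mod m₂): 9⁻¹ ≡ 4 (mod 5)
x = a₁·M₁·y₁ + a₂·M₂·y₂ = 1·5·2 + 4·9·4 = 154
Reduce mod 45: x ≡ 19
Check: 19 mod 9 = 1 ✓, 19 mod 5 = 4 ✓

x ≡ 19 (mod 45)


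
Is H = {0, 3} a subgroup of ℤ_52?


Subgroup test for H = {0, 3} in (ℤ_52, +):
(1) 0 ∈ H? Yes
(2) Closure: for all a,b ∈ H, (a+b) mod 52 ∈ H? No  [counterexample: 3 + 3 = 6 ∉ H]
(3) Inverses: for all a ∈ H, -a mod 52 ∈ H? No

No, H is not a subgroup of ℤ_52


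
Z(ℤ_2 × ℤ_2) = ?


Z(G) = {g ∈ G | gx = xg for all x ∈ G}
Direct product of abelian groups is abelian, so Z(G) = G

Z(ℤ_2 × ℤ_2) = ℤ_2 × ℤ_2


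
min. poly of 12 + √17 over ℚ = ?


Let α = 12 + √17. Then α - 12 = √17, so (α - 12)² = 17, giving α² - 24α + 127 = 0. Degree 2 and α ∉ ℚ, so this is the minimal polynomial.

Minimal polynomial: x² - 24x + 127


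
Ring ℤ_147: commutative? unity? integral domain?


ℤ_147 is a commutative ring with unity 1; 147 = 3×49 is composite, so 3·49 ≡ 0 gives zero divisors (not an integral domain)
Commutative: Yes
Integral domain: No
Has unity: Yes

ℤ_147: Commutative=Yes, Unity=Yes


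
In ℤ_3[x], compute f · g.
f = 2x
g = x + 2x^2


Expand and collect like terms; reduce coefficients mod 3:
x^0: 0·0 = 0 ≡ 0 (mod 3)
x^1: 0·1 + 2·0 = 0 ≡ 0 (mod 3)
x^2: 0·2 + 2·1 = 2 ≡ 2 (mod 3)
x^3: 2·2 = 4 ≡ 1 (mod 3)
Result: 2x^2 + x^3

f · g = 2x^2 + x^3


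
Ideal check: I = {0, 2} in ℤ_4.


Check ideal conditions for I = {0, 2} in ℤ_4:
(1) I is an additive subgroup? Yes
(2) For r ∈ ℤ_4 and a ∈ I: r·a ∈ I? Yes

Yes, I is an ideal of ℤ_4


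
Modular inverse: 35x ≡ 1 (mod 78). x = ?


Use the extended Euclidean algorithm to write 1 = 35·s + 78·t; then s mod 78 is the inverse.
Euclidean algorithm:
  35 = 0·78 + 35
  78 = 2·35 + 8
  35 = 4·8 + 3
  8 = 2·3 + 2
  3 = 1·2 + 1
  2 = 2·1 + 0
gcd(35,78) = 1
Back-substitution gives: 35·(29) + 78·(-13) = 1
So 35⁻¹ ≡ 29 ≡ 29 (mod 78)
Check: 35 × 29 = 1015 ≡ 1 (mod 78) ✓

35⁻¹ ≡ 29 (mod 78)


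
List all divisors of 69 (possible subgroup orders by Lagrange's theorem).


Lagrange's theorem: |H| divides |G|
|G| = 69
Divisors of 69: 1, 3, 23, 69

Possible subgroup orders: {1, 3, 23, 69}


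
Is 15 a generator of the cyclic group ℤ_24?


g generates ℤ_n iff gcd(g, n) = 1
gcd(15, 24) = 3
Since gcd = 3 ≠ 1, ⟨15⟩ has order 8 < 24, so 15 is not a generator.

No, 15 does not generate ℤ_24


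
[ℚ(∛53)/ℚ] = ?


∛53 has minimal polynomial x³ - 53 (irreducible over ℚ since 53 is not a perfect cube)

[ℚ(∛53)/ℚ] = 3


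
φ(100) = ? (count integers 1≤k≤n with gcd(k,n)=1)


Factor n: 100 = 2^2 × 5^2
φ(n) = n · ∏(1 - 1/p) over distinct primes p | n
φ(100) = 100 · (1 - 1/2) · (1 - 1/5) = 40

φ(100) = 40


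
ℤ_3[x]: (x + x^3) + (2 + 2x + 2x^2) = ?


Add coefficients mod 3:
x^0: 0 + 2 = 2 (mod 3)
x^1: 1 + 2 = 0 (mod 3)
x^2: 0 + 2 = 2 (mod 3)
x^3: 1 + 0 = 1 (mod 3)
Result: 2 + 2x^2 + x^3

f + g = 2 + 2x^2 + x^3


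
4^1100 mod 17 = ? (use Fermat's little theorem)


Fermat's little theorem: if p is prime and gcd(a,p)=1, then a^(p-1) ≡ 1 (mod p)
p = 17 is prime, gcd(4,17) = 1
Reduce exponent: 1100 mod 16 = 12
So 4^1100 ≡ 4^12 (mod 17)
4^12 mod 17 = 1

4^1100 ≡ 1 (mod 17)


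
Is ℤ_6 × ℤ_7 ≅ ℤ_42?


Comparing ℤ_6 × ℤ_7 and ℤ_42:
gcd(6,7) = 1, so ℤ_6 × ℤ_7 ≅ ℤ_42 (CRT)

Yes, ℤ_6 × ℤ_7 ≅ ℤ_42


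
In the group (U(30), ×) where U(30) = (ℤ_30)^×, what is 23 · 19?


Operation: multiplication mod 30
23 · 19 = (a × b) mod 30 with a = 23, b = 19

23 · 19 = 17


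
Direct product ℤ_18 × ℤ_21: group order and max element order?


|ℤ_18 × ℤ_21| = 18 × 21 = 378
Max element order = lcm(18,21) = 126
Cyclic? No (gcd=3)

|ℤ_18×ℤ_21| = 378, max element order = 126


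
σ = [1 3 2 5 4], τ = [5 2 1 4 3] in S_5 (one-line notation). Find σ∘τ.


σ∘τ: apply τ first, then σ
1 →τ 5 →σ 4
2 →τ 2 →σ 3
3 →τ 1 →σ 1
4 →τ 4 →σ 5
5 →τ 3 →σ 2

σ∘τ = [4 3 1 5 2]


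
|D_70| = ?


|D_n| = 2n (n rotations and n reflections)
|D_70| = 2×70 = 140

|D_70| = 140


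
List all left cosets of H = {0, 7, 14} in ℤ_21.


H = {0, 7, 14}, |H| = 3
Number of cosets = |G|/|H| = 21/3 = 7
0 + H = {0, 7, 14}
1 + H = {1, 8, 15}
2 + H = {2, 9, 16}
3 + H = {3, 10, 17}
4 + H = {4, 11, 18}
5 + H = {5, 12, 19}
6 + H = {6, 13, 20}

Cosets: 0+H={0,7,14}; 1+H={1,8,15}; 2+H={2,9,16}; 3+H={3,10,17}; 4+H={4,11,18}; 5+H={5,12,19}; 6+H={6,13,20}


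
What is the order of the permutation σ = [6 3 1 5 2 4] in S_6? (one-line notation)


Cycle decomposition: (1 6 4 5 2 3)
Cycle lengths: 6
Order = lcm(6) = 6

ord(σ) = 6


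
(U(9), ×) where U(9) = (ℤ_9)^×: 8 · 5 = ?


Operation: multiplication mod 9
8 · 5 = (a × b) mod 9 with a = 8, b = 5

8 · 5 = 4


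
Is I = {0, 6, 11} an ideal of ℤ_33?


Check ideal conditions for I = {0, 6, 11} in ℤ_33:
(1) I is an additive subgroup? No
(2) For r ∈ ℤ_33 and a ∈ I: r·a ∈ I? No  [counterexample: r=2, a=6, r·a mod 33 = 12 ∉ I]

No, I is not an ideal of ℤ_33


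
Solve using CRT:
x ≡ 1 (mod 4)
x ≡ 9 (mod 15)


m₁ = 4, m₂ = 15, gcd = 1, so CRT applies. M = m₁·m₂ = 60
Let M₁ = M/m₁ = 15, M₂ = M/m₂ = 4
Find y₁ ≡ M₁⁻¹ (mod m₁): 15⁻¹ ≡ 3 (mod 4)
Find y₂ ≡ M₂⁻¹ (mod m₂): 4⁻¹ ≡ 4 (mod 15)
x = a₁·M₁·y₁ + a₂·M₂·y₂ = 1·15·3 + 9·4·4 = 189
Reduce mod 60: x ≡ 9
Check: 9 mod 4 = 1 ✓, 9 mod 15 = 9 ✓

x ≡ 9 (mod 60)


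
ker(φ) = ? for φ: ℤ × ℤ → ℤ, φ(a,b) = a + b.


Kernel = preimage of identity
ker(φ) = {(a,b) ∈ ℤ² | a+b = 0} = {(a,-a) | a ∈ ℤ}

ker(φ) = {(a,-a) | a ∈ ℤ}


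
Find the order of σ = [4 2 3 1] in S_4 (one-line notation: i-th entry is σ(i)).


Cycle decomposition: (1 4)
Cycle lengths: 2
Order = lcm(2) = 2

ord(σ) = 2


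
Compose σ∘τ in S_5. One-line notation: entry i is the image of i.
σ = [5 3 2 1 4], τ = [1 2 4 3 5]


σ∘τ: apply τ first, then σ
1 →τ 1 →σ 5
2 →τ 2 →σ 3
3 →τ 4 →σ 1
4 →τ 3 →σ 2
5 →τ 5 →σ 4

σ∘τ = [5 3 1 2 4]


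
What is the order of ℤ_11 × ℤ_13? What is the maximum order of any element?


|ℤ_11 × ℤ_13| = 11 × 13 = 143
Max element order = lcm(11,13) = 143
Cyclic? Yes (gcd=1)

|ℤ_11×ℤ_13| = 143, max element order = 143


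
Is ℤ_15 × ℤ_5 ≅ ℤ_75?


Comparing ℤ_15 × ℤ_5 and ℤ_75:
gcd(15,5) = 5 ≠ 1. Max element order in ℤ_15×ℤ_5 is lcm(15,5) = 15 < 75, so it has no element of order 75

No, ℤ_15 × ℤ_5 ≇ ℤ_75


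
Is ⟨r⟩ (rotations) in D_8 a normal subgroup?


H = ⟨r⟩ (rotations) in D_8
The rotation subgroup ⟨r⟩ has index 2 in D_8, so it is normal

Yes, normal subgroup


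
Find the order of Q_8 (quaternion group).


Q_8 = {±1, ±i, ±j, ±k}
|Q_8| = 8

|Q_8 (quaternion group)| = 8


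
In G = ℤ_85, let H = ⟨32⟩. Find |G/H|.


|⟨32⟩| = n / gcd(32, 85) = 85 / 1 = 85
H is normal (ℤ_85 is abelian).
|G/H| = |G| / |H| = 85 / 85 = 1

|G/H| = 1


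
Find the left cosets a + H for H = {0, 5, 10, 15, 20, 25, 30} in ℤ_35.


H = {0, 5, 10, 15, 20, 25, 30}, |H| = 7
Number of cosets = |G|/|H| = 35/7 = 5
0 + H = {0, 5, 10, 15, 20, 25, 30}
1 + H = {1, 6, 11, 16, 21, 26, 31}
2 + H = {2, 7, 12, 17, 22, 27, 32}
3 + H = {3, 8, 13, 18, 23, 28, 33}
4 + H = {4, 9, 14, 19, 24, 29, 34}

Cosets: 0+H={0,5,10,15,20,25,30}; 1+H={1,6,11,16,21,26,31}; 2+H={2,7,12,17,22,27,32}; 3+H={3,8,13,18,23,28,33}; 4+H={4,9,14,19,24,29,34}


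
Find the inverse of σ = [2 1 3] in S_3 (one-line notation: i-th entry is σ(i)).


To find σ⁻¹, swap domain and range:
σ(1) = 2 → σ⁻¹(2) = 1
σ(2) = 1 → σ⁻¹(1) = 2
σ(3) = 3 → σ⁻¹(3) = 3

σ⁻¹ = [2 1 3]


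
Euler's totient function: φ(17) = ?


φ(n) = count of k ∈ {1,...,n} with gcd(k,n)=1
Coprimes to 17: {1, 2, 3, 4, 5, 6, 7, 8, 9, 10, 11, 12, 13, 14, 15, 16}
Count: 16

φ(17) = 16


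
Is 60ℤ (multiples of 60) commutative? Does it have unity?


60ℤ is a commutative ring under +,× but has no multiplicative identity (1 ∉ 60ℤ); it has no zero divisors, but without unity it is not an integral domain
Commutative: Yes
Integral domain: No
Has unity: No

60ℤ (multiples of 60): Commutative=Yes, Unity=No


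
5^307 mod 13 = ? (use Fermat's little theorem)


Fermat's little theorem: if p is prime and gcd(a,p)=1, then a^(p-1) ≡ 1 (mod p)
p = 13 is prime, gcd(5,13) = 1
Reduce exponent: 307 mod 12 = 7
So 5^307 ≡ 5^7 (mod 13)
5^7 mod 13 = 8

5^307 ≡ 8 (mod 13)


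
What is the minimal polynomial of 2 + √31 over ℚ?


Let α = 2 + √31. Then α - 2 = √31, so (α - 2)² = 31, giving α² - 4α - 27 = 0. Degree 2 and α ∉ ℚ, so this is the minimal polynomial.

Minimal polynomial: x² - 4x - 27


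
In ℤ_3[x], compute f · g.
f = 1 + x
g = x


Expand and collect like terms; reduce coefficients mod 3:
x^0: 1·0 = 0 ≡ 0 (mod 3)
x^1: 1·1 + 1·0 = 1 ≡ 1 (mod 3)
x^2: 1·1 = 1 ≡ 1 (mod 3)
Result: x + x^2

f · g = x + x^2


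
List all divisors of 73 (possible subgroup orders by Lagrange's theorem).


Lagrange's theorem: |H| divides |G|
|G| = 73
Divisors of 73: 1, 73

Possible subgroup orders: {1, 73}


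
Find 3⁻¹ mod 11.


Use the extended Euclidean algorithm to write 1 = 3·s + 11·t; then s mod 11 is the inverse.
Euclidean algorithm:
  3 = 0·11 + 3
  11 = 3·3 + 2
  3 = 1·2 + 1
  2 = 2·1 + 0
gcd(3,11) = 1
Back-substitution gives: 3·(4) + 11·(-1) = 1
So 3⁻¹ ≡ 4 ≡ 4 (mod 11)
Check: 3 × 4 = 12 ≡ 1 (mod 11) ✓

3⁻¹ ≡ 4 (mod 11)


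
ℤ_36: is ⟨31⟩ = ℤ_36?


g generates ℤ_n iff gcd(g, n) = 1
gcd(31, 36) = 1
Since gcd = 1, 31 is a generator.

Yes, 31 generates ℤ_36


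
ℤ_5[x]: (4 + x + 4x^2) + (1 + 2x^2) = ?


Add coefficients mod 5:
x^0: 4 + 1 = 0 (mod 5)
x^1: 1 + 0 = 1 (mod 5)
x^2: 4 + 2 = 1 (mod 5)
Result: x + x^2

f + g = x + x^2


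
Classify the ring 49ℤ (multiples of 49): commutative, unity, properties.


49ℤ is a commutative ring under +,× but has no multiplicative identity (1 ∉ 49ℤ); it has no zero divisors, but without unity it is not an integral domain
Commutative: Yes
Integral domain: No
Has unity: No

49ℤ (multiples of 49): Commutative=Yes, Unity=No


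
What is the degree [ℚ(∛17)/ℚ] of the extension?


∛17 has minimal polynomial x³ - 17 (irreducible over ℚ since 17 is not a perfect cube)

[ℚ(∛17)/ℚ] = 3


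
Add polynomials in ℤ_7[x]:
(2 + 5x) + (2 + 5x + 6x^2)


Add coefficients mod 7:
x^0: 2 + 2 = 4 (mod 7)
x^1: 5 + 5 = 3 (mod 7)
x^2: 0 + 6 = 6 (mod 7)
Result: 4 + 3x + 6x^2

f + g = 4 + 3x + 6x^2


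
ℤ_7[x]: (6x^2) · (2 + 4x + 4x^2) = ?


Expand and collect like terms; reduce coefficients mod 7:
x^0: 0·2 = 0 ≡ 0 (mod 7)
x^1: 0·4 + 0·2 = 0 ≡ 0 (mod 7)
x^2: 0·4 + 0·4 + 6·2 = 12 ≡ 5 (mod 7)
x^3: 0·4 + 6·4 = 24 ≡ 3 (mod 7)
x^4: 6·4 = 24 ≡ 3 (mod 7)
Result: 5x^2 + 3x^3 + 3x^4

f · g = 5x^2 + 3x^3 + 3x^4


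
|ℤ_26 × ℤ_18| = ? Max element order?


|ℤ_26 × ℤ_18| = 26 × 18 = 468
Max element order = lcm(26,18) = 234
Cyclic? No (gcd=2)

|ℤ_26×ℤ_18| = 468, max element order = 234


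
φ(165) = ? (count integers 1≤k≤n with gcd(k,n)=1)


Factor n: 165 = 3 × 5 × 11
φ(n) = n · ∏(1 - 1/p) over distinct primes p | n
φ(165) = 165 · (1 - 1/3) · (1 - 1/5) · (1 - 1/11) = 80

φ(165) = 80


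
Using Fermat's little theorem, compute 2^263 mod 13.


Fermat's little theorem: if p is prime and gcd(a,p)=1, then a^(p-1) ≡ 1 (mod p)
p = 13 is prime, gcd(2,13) = 1
Reduce exponent: 263 mod 12 = 11
So 2^263 ≡ 2^11 (mod 13)
2^11 mod 13 = 7

2^263 ≡ 7 (mod 13)


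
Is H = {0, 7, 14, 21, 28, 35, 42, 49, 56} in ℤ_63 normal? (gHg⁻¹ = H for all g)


H = {0, 7, 14, 21, 28, 35, 42, 49, 56} in ℤ_63
ℤ_63 is abelian; every subgroup of an abelian group is normal

Yes, normal subgroup


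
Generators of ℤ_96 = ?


g generates ℤ_n iff gcd(g,n) = 1
Prime factors of 96: 2, 3
Generators are g ∈ {1,...,95} not divisible by any of these primes.
Generators: {1, 5, 7, 11, 13, 17, 19, 23, 25, 29, 31, 35, 37, 41, 43, 47, 49, 53, 55, 59, 61, 65, 67, 71, 73, 77, 79, 83, 85, 89, 91, 95}
Number of generators = φ(96) = 32

Generators of ℤ_96 = {1, 5, 7, 11, 13, 17, 19, 23, 25, 29, 31, 35, 37, 41, 43, 47, 49, 53, 55, 59, 61, 65, 67, 71, 73, 77, 79, 83, 85, 89, 91, 95}


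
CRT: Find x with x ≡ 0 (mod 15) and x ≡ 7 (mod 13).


m₁ = 15, m₂ = 13, gcd = 1, so CRT applies. M = m₁·m₂ = 195
Let M₁ = M/m₁ = 13, M₂ = M/m₂ = 15
Find y₁ ≡ M₁⁻¹ (mod m₁): 13⁻¹ ≡ 7 (mod 15)
Find y₂ ≡ M₂⁻¹ (mod m₂): 15⁻¹ ≡ 7 (mod 13)
x = a₁·M₁·y₁ + a₂·M₂·y₂ = 0·13·7 + 7·15·7 = 735
Reduce mod 195: x ≡ 150
Check: 150 mod 15 = 0 ✓, 150 mod 13 = 7 ✓

x ≡ 150 (mod 195)


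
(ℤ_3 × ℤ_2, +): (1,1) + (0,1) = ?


Operation: componentwise addition mod (3, 2)
(1,1) + (0,1) = ((a₁+b₁) mod 3, (a₂+b₂) mod 2) with a = (1,1), b = (0,1)

(1,1) + (0,1) = (1,0)


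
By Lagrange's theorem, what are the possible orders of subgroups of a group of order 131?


Lagrange's theorem: |H| divides |G|
|G| = 131
Divisors of 131: 1, 131

Possible subgroup orders: {1, 131}


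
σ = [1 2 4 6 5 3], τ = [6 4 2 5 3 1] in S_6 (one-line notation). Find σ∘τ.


σ∘τ: apply τ first, then σ
1 →τ 6 →σ 3
2 →τ 4 →σ 6
3 →τ 2 →σ 2
4 →τ 5 →σ 5
5 →τ 3 →σ 4
6 →τ 1 →σ 1

σ∘τ = [3 6 2 5 4 1]


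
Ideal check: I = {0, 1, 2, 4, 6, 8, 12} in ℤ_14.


Check ideal conditions for I = {0, 1, 2, 4, 6, 8, 12} in ℤ_14:
(1) I is an additive subgroup? No
(2) For r ∈ ℤ_14 and a ∈ I: r·a ∈ I? No  [counterexample: r=2, a=12, r·a mod 14 = 10 ∉ I]

No, I is not an ideal of ℤ_14


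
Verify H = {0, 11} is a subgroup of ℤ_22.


Subgroup test for H = {0, 11} in (ℤ_22, +):
(1) 0 ∈ H? Yes
(2) Closure: for all a,b ∈ H, (a+b) mod 22 ∈ H? Yes
(3) Inverses: for all a ∈ H, -a mod 22 ∈ H? Yes

Yes, H is a subgroup of ℤ_22


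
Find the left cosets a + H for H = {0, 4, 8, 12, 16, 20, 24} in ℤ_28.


H = {0, 4, 8, 12, 16, 20, 24}, |H| = 7
Number of cosets = |G|/|H| = 28/7 = 4
0 + H = {0, 4, 8, 12, 16, 20, 24}
1 + H = {1, 5, 9, 13, 17, 21, 25}
2 + H = {2, 6, 10, 14, 18, 22, 26}
3 + H = {3, 7, 11, 15, 19, 23, 27}

Cosets: 0+H={0,4,8,12,16,20,24}; 1+H={1,5,9,13,17,21,25}; 2+H={2,6,10,14,18,22,26}; 3+H={3,7,11,15,19,23,27}


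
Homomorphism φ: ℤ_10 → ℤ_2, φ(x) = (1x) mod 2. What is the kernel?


Kernel = preimage of identity
ker(φ) = {x ∈ ℤ_10 : 1x ≡ 0 (mod 2)}. Since 2 | 10, φ is well-defined. The kernel is the cyclic subgroup ⟨2⟩ of ℤ_10 (order 5), i.e. {0, 2, 4, 6, 8}

ker(φ) = {0, 2, 4, 6, 8}


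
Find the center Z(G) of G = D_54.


Z(G) = {g ∈ G | gx = xg for all x ∈ G}
For even n, Z(D_n) = {e, r^(n/2)}: the 180° rotation r^27 commutes with every reflection and rotation

Z(D_54) = {e, r^27}


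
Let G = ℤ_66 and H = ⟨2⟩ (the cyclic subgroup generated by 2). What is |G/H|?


|⟨2⟩| = n / gcd(2, 66) = 66 / 2 = 33
H is normal (ℤ_66 is abelian).
|G/H| = |G| / |H| = 66 / 33 = 2

|G/H| = 2


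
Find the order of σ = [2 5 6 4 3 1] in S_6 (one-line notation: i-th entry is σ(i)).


Cycle decomposition: (1 2 5 3 6)
Cycle lengths: 5
Order = lcm(5) = 5

ord(σ) = 5


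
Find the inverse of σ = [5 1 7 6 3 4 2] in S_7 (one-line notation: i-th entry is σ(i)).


To find σ⁻¹, swap domain and range:
σ(1) = 5 → σ⁻¹(5) = 1
σ(2) = 1 → σ⁻¹(1) = 2
σ(3) = 7 → σ⁻¹(7) = 3
σ(4) = 6 → σ⁻¹(6) = 4
σ(5) = 3 → σ⁻¹(3) = 5
σ(6) = 4 → σ⁻¹(4) = 6
σ(7) = 2 → σ⁻¹(2) = 7

σ⁻¹ = [2 7 5 6 1 4 3]


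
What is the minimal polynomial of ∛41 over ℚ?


∛41 satisfies x³ - 41 = 0, irreducible over ℚ (no rational root; 41 is not a perfect cube)

Minimal polynomial: x³ - 41


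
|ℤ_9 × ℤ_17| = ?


|A × B| = |A| · |B|
|ℤ_9 × ℤ_17| = 9 × 17 = 153

|ℤ_9 × ℤ_17| = 153


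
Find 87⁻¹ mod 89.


Use the extended Euclidean algorithm to write 1 = 87·s + 89·t; then s mod 89 is the inverse.
Euclidean algorithm:
  87 = 0·89 + 87
  89 = 1·87 + 2
  87 = 43·2 + 1
  2 = 2·1 + 0
gcd(87,89) = 1
Back-substitution gives: 87·(44) + 89·(-43) = 1
So 87⁻¹ ≡ 44 ≡ 44 (mod 89)
Check: 87 × 44 = 3828 ≡ 1 (mod 89) ✓

87⁻¹ ≡ 44 (mod 89)


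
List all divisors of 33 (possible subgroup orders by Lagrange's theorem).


Lagrange's theorem: |H| divides |G|
|G| = 33
Divisors of 33: 1, 3, 11, 33

Possible subgroup orders: {1, 3, 11, 33}


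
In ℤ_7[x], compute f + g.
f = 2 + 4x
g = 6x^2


Add coefficients mod 7:
x^0: 2 + 0 = 2 (mod 7)
x^1: 4 + 0 = 4 (mod 7)
x^2: 0 + 6 = 6 (mod 7)
Result: 2 + 4x + 6x^2

f + g = 2 + 4x + 6x^2


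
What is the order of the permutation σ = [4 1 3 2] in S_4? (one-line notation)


Cycle decomposition: (1 4 2)
Cycle lengths: 3
Order = lcm(3) = 3

ord(σ) = 3


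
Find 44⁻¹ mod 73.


Use the extended Euclidean algorithm to write 1 = 44·s + 73·t; then s mod 73 is the inverse.
Euclidean algorithm:
  44 = 0·73 + 44
  73 = 1·44 + 29
  44 = 1·29 + 15
  29 = 1·15 + 14
  15 = 1·14 + 1
  14 = 14·1 + 0
gcd(44,73) = 1
Back-substitution gives: 44·(5) + 73·(-3) = 1
So 44⁻¹ ≡ 5 ≡ 5 (mod 73)
Check: 44 × 5 = 220 ≡ 1 (mod 73) ✓

44⁻¹ ≡ 5 (mod 73)


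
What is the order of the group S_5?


|S_n| = n! (number of permutations of n symbols)
|S_5| = 5! = 120

|S_5| = 120


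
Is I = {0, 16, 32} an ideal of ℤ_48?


Check ideal conditions for I = {0, 16, 32} in ℤ_48:
(1) I is an additive subgroup? Yes
(2) For r ∈ ℤ_48 and a ∈ I: r·a ∈ I? Yes

Yes, I is an ideal of ℤ_48


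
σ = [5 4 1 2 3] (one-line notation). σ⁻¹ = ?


To find σ⁻¹, swap domain and range:
σ(1) = 5 → σ⁻¹(5) = 1
σ(2) = 4 → σ⁻¹(4) = 2
σ(3) = 1 → σ⁻¹(1) = 3
σ(4) = 2 → σ⁻¹(2) = 4
σ(5) = 3 → σ⁻¹(3) = 5

σ⁻¹ = [3 4 5 2 1]


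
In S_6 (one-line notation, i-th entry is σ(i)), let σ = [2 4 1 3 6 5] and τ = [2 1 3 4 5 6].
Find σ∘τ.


σ∘τ: apply τ first, then σ
1 →τ 2 →σ 4
2 →τ 1 →σ 2
3 →τ 3 →σ 1
4 →τ 4 →σ 3
5 →τ 5 →σ 6
6 →τ 6 →σ 5

σ∘τ = [4 2 1 3 6 5]


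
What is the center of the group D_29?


Z(G) = {g ∈ G | gx = xg for all x ∈ G}
For odd n, Z(D_n) = {e}: no nontrivial rotation commutes with all reflections

Z(D_29) = {e}


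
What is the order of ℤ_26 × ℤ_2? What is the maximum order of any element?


|ℤ_26 × ℤ_2| = 26 × 2 = 52
Max element order = lcm(26,2) = 26
Cyclic? No (gcd=2)

|ℤ_26×ℤ_2| = 52, max element order = 26


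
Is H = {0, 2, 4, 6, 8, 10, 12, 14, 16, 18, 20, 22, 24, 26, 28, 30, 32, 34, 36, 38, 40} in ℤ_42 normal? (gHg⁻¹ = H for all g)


H = {0, 2, 4, 6, 8, 10, 12, 14, 16, 18, 20, 22, 24, 26, 28, 30, 32, 34, 36, 38, 40} in ℤ_42
ℤ_42 is abelian; every subgroup of an abelian group is normal

Yes, normal subgroup
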